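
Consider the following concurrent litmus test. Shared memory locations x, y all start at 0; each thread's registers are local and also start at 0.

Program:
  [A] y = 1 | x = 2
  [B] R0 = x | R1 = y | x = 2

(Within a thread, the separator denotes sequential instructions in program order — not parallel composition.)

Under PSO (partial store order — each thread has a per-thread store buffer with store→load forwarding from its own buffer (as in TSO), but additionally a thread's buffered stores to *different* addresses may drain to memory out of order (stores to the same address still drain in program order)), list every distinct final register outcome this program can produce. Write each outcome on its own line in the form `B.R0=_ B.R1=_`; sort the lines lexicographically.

outcome vector order: (B.R0,B.R1)
|PSO outcomes| = 4

B.R0=0 B.R1=0
B.R0=0 B.R1=1
B.R0=2 B.R1=0
B.R0=2 B.R1=1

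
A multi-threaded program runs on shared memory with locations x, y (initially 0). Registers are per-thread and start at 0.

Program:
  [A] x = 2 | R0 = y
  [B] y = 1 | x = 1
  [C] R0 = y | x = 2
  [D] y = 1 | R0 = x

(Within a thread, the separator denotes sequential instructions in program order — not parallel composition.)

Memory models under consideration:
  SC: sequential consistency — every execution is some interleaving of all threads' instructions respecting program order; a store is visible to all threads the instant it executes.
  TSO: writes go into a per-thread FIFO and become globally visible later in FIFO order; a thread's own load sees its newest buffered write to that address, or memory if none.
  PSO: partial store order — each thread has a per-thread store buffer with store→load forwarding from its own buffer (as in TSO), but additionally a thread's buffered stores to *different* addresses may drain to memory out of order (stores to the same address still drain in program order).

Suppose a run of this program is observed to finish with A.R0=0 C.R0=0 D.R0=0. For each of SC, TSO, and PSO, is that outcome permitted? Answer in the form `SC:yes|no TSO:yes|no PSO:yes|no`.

SC:no TSO:yes PSO:yes

outcome vector order: (A.R0,C.R0,D.R0)
SC (10): <0 0 1>; <0 0 2>; <0 1 1>; <0 1 2>; <1 0 0>; <1 0 1>; <1 0 2>; <1 1 0>; <1 1 1>; <1 1 2>
TSO (12): <0 0 0>; <0 0 1>; <0 0 2>; <0 1 0>; <0 1 1>; <0 1 2>; <1 0 0>; <1 0 1>; <1 0 2>; <1 1 0>; <1 1 1>; <1 1 2>
PSO (12): <0 0 0>; <0 0 1>; <0 0 2>; <0 1 0>; <0 1 1>; <0 1 2>; <1 0 0>; <1 0 1>; <1 0 2>; <1 1 0>; <1 1 1>; <1 1 2>
target <0 0 0> ∈ {TSO,PSO}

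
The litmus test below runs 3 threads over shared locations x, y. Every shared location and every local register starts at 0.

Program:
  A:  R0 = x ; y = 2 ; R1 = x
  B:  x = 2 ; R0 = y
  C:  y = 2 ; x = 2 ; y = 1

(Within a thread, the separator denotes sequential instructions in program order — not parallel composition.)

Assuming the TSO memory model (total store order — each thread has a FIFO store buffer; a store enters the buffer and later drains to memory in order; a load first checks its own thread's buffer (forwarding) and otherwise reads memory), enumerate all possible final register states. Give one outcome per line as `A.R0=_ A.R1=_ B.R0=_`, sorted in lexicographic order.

A.R0=0 A.R1=0 B.R0=0
A.R0=0 A.R1=0 B.R0=1
A.R0=0 A.R1=0 B.R0=2
A.R0=0 A.R1=2 B.R0=0
A.R0=0 A.R1=2 B.R0=1
A.R0=0 A.R1=2 B.R0=2
A.R0=2 A.R1=2 B.R0=0
A.R0=2 A.R1=2 B.R0=1
A.R0=2 A.R1=2 B.R0=2

outcome vector order: (A.R0,A.R1,B.R0)
|TSO outcomes| = 9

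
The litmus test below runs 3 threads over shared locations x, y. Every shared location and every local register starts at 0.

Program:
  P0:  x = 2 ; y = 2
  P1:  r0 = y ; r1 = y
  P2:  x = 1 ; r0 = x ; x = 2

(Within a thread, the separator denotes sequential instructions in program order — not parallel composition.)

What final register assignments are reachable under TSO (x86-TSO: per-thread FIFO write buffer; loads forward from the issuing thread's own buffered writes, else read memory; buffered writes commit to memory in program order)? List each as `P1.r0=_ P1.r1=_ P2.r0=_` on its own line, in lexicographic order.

P1.r0=0 P1.r1=0 P2.r0=1
P1.r0=0 P1.r1=0 P2.r0=2
P1.r0=0 P1.r1=2 P2.r0=1
P1.r0=0 P1.r1=2 P2.r0=2
P1.r0=2 P1.r1=2 P2.r0=1
P1.r0=2 P1.r1=2 P2.r0=2

outcome vector order: (P1.r0,P1.r1,P2.r0)
|TSO outcomes| = 6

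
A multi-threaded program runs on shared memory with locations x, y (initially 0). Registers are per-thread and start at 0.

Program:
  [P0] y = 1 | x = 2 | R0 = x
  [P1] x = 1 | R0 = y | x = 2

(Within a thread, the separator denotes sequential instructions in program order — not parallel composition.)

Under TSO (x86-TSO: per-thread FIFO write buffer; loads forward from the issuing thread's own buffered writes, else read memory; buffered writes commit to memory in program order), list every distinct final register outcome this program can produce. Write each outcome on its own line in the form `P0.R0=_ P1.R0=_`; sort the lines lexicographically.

outcome vector order: (P0.R0,P1.R0)
|TSO outcomes| = 4

P0.R0=1 P1.R0=0
P0.R0=1 P1.R0=1
P0.R0=2 P1.R0=0
P0.R0=2 P1.R0=1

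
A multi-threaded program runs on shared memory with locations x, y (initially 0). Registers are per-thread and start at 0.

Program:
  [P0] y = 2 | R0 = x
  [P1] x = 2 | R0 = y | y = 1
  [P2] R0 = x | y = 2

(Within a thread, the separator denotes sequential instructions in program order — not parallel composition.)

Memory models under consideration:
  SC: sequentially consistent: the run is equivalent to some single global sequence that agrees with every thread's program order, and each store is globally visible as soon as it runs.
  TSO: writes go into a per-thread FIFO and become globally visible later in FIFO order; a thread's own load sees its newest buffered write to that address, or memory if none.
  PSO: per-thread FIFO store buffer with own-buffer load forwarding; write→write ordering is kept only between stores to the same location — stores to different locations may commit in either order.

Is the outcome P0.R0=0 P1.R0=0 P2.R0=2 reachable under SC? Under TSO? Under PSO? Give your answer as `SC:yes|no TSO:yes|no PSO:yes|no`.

SC:no TSO:yes PSO:yes

outcome vector order: (P0.R0,P1.R0,P2.R0)
SC (6): <0 2 0>, <0 2 2>, <2 0 0>, <2 0 2>, <2 2 0>, <2 2 2>
TSO (8): <0 0 0>, <0 0 2>, <0 2 0>, <0 2 2>, <2 0 0>, <2 0 2>, <2 2 0>, <2 2 2>
PSO (8): <0 0 0>, <0 0 2>, <0 2 0>, <0 2 2>, <2 0 0>, <2 0 2>, <2 2 0>, <2 2 2>
target <0 0 2> ∈ {TSO,PSO}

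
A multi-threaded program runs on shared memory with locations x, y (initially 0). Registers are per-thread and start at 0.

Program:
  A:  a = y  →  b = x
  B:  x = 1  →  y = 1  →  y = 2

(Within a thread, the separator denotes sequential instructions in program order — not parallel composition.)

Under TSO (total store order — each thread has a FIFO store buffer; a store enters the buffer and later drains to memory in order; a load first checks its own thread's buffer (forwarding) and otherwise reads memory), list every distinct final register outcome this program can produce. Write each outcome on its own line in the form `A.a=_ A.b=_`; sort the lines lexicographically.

A.a=0 A.b=0
A.a=0 A.b=1
A.a=1 A.b=1
A.a=2 A.b=1

outcome vector order: (A.a,A.b)
|TSO outcomes| = 4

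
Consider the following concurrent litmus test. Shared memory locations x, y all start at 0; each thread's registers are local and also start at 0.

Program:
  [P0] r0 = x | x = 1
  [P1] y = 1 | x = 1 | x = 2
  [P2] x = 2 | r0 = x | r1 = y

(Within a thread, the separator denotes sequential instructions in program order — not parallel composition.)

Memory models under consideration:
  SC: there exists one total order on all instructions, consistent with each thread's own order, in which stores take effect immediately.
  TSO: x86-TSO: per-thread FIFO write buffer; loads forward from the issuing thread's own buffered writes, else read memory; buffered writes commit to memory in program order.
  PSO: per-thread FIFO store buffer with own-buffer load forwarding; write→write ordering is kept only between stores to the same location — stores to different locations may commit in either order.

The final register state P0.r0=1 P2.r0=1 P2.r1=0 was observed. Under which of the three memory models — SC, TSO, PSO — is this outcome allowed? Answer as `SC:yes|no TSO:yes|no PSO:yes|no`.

SC:no TSO:no PSO:yes

outcome vector order: (P0.r0,P2.r0,P2.r1)
under SC → (0,1,0); (0,1,1); (0,2,0); (0,2,1); (1,1,1); (1,2,0); (1,2,1); (2,1,0); (2,1,1); (2,2,0); (2,2,1)
under TSO → (0,1,0); (0,1,1); (0,2,0); (0,2,1); (1,1,1); (1,2,0); (1,2,1); (2,1,0); (2,1,1); (2,2,0); (2,2,1)
under PSO → (0,1,0); (0,1,1); (0,2,0); (0,2,1); (1,1,0); (1,1,1); (1,2,0); (1,2,1); (2,1,0); (2,1,1); (2,2,0); (2,2,1)
target (1,1,0) ∈ {PSO}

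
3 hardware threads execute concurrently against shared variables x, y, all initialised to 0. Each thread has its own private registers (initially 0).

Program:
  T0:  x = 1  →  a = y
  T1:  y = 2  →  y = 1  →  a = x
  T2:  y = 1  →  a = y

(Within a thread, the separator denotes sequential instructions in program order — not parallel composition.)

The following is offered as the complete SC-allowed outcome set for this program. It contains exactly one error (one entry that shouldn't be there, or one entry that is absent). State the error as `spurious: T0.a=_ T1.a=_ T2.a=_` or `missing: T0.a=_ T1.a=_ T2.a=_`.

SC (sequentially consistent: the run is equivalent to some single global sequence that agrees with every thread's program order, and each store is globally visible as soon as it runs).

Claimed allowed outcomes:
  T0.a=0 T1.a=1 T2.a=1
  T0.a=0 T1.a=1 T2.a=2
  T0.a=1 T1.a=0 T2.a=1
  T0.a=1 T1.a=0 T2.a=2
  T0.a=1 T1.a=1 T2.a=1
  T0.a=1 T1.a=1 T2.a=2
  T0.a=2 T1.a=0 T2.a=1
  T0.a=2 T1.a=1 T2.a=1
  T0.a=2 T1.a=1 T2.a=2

outcome vector order: (T0.a,T1.a,T2.a)
SC: 8 outcomes — {011; 012; 101; 102; 111; 112; 211; 212}
claimed∖SC = {201}

spurious: T0.a=2 T1.a=0 T2.a=1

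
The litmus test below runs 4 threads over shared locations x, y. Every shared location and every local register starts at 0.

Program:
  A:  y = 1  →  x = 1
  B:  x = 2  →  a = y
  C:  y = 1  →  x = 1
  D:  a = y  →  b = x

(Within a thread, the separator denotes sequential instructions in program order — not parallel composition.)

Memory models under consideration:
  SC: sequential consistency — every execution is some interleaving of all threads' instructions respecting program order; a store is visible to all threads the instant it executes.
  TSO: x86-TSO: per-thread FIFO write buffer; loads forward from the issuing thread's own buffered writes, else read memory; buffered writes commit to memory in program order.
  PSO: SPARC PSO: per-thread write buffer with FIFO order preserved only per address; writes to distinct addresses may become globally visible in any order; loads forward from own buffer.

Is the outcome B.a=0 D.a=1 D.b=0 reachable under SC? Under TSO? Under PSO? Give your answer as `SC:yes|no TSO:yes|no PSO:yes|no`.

outcome vector order: (B.a,D.a,D.b)
SC: 11 outcomes — {0/0/0; 0/0/1; 0/0/2; 0/1/1; 0/1/2; 1/0/0; 1/0/1; 1/0/2; 1/1/0; 1/1/1; 1/1/2}
TSO: 12 outcomes — {0/0/0; 0/0/1; 0/0/2; 0/1/0; 0/1/1; 0/1/2; 1/0/0; 1/0/1; 1/0/2; 1/1/0; 1/1/1; 1/1/2}
PSO: 12 outcomes — {0/0/0; 0/0/1; 0/0/2; 0/1/0; 0/1/1; 0/1/2; 1/0/0; 1/0/1; 1/0/2; 1/1/0; 1/1/1; 1/1/2}
target 0/1/0 ∈ {TSO,PSO}

SC:no TSO:yes PSO:yes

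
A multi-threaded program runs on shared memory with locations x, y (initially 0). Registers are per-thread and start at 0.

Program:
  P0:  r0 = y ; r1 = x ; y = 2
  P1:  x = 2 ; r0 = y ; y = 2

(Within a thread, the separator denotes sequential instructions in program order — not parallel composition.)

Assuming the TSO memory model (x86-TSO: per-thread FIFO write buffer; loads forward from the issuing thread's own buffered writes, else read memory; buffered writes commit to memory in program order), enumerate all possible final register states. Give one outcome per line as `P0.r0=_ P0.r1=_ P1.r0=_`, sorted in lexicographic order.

P0.r0=0 P0.r1=0 P1.r0=0
P0.r0=0 P0.r1=0 P1.r0=2
P0.r0=0 P0.r1=2 P1.r0=0
P0.r0=0 P0.r1=2 P1.r0=2
P0.r0=2 P0.r1=2 P1.r0=0

outcome vector order: (P0.r0,P0.r1,P1.r0)
|TSO outcomes| = 5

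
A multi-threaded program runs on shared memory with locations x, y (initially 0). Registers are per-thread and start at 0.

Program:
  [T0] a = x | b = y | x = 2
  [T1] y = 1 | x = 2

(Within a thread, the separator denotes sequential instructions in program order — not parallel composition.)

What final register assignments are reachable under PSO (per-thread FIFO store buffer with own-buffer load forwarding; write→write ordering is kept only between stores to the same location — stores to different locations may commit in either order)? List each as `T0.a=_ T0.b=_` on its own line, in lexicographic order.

outcome vector order: (T0.a,T0.b)
|PSO outcomes| = 4

T0.a=0 T0.b=0
T0.a=0 T0.b=1
T0.a=2 T0.b=0
T0.a=2 T0.b=1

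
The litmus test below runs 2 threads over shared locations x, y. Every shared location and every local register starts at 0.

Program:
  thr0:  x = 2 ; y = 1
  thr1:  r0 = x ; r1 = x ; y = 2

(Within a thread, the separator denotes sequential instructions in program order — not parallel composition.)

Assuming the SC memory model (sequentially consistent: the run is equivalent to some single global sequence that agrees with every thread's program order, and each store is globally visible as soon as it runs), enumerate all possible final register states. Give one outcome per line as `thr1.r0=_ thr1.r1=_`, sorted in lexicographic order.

outcome vector order: (thr1.r0,thr1.r1)
|SC outcomes| = 3

thr1.r0=0 thr1.r1=0
thr1.r0=0 thr1.r1=2
thr1.r0=2 thr1.r1=2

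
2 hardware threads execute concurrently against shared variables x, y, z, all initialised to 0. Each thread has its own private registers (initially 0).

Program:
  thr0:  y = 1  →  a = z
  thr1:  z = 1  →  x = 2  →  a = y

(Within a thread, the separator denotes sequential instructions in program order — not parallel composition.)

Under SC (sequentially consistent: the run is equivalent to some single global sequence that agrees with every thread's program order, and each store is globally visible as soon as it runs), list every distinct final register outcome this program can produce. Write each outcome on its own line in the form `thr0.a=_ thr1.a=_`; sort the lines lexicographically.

thr0.a=0 thr1.a=1
thr0.a=1 thr1.a=0
thr0.a=1 thr1.a=1

outcome vector order: (thr0.a,thr1.a)
|SC outcomes| = 3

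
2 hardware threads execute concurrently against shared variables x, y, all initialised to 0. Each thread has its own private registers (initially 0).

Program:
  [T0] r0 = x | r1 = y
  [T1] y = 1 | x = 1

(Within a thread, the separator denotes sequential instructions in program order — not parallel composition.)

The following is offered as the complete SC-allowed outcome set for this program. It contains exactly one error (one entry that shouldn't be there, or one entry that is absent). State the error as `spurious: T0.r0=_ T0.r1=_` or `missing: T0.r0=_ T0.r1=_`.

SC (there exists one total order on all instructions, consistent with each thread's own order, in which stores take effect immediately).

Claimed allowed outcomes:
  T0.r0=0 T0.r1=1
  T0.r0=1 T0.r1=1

outcome vector order: (T0.r0,T0.r1)
under SC → 0/0 0/1 1/1
SC∖claimed = {0/0}

missing: T0.r0=0 T0.r1=0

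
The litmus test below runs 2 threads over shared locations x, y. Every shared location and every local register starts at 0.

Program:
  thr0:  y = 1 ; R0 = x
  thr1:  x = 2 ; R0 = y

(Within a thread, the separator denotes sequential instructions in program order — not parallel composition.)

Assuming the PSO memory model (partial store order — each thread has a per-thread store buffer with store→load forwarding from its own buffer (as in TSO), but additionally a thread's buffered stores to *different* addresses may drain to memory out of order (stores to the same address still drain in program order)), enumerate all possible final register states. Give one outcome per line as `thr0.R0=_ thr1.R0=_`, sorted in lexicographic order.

outcome vector order: (thr0.R0,thr1.R0)
|PSO outcomes| = 4

thr0.R0=0 thr1.R0=0
thr0.R0=0 thr1.R0=1
thr0.R0=2 thr1.R0=0
thr0.R0=2 thr1.R0=1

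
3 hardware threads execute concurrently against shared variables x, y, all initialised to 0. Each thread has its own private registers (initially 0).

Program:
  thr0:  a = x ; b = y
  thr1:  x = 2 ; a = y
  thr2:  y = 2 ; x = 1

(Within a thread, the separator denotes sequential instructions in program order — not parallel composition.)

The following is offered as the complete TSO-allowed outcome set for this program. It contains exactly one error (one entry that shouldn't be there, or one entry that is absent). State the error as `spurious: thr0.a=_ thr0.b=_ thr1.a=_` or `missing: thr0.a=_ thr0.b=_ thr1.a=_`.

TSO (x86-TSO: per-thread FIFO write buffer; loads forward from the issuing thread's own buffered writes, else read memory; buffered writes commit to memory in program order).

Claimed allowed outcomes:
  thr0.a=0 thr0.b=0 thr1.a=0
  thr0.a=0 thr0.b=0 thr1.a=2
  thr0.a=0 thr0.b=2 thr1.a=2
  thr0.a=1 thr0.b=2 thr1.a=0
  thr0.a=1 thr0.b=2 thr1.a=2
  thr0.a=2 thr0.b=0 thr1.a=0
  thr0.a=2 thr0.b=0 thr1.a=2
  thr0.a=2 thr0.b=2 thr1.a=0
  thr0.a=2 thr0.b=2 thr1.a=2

outcome vector order: (thr0.a,thr0.b,thr1.a)
TSO: 10 outcomes — {000; 002; 020; 022; 120; 122; 200; 202; 220; 222}
TSO∖claimed = {020}

missing: thr0.a=0 thr0.b=2 thr1.a=0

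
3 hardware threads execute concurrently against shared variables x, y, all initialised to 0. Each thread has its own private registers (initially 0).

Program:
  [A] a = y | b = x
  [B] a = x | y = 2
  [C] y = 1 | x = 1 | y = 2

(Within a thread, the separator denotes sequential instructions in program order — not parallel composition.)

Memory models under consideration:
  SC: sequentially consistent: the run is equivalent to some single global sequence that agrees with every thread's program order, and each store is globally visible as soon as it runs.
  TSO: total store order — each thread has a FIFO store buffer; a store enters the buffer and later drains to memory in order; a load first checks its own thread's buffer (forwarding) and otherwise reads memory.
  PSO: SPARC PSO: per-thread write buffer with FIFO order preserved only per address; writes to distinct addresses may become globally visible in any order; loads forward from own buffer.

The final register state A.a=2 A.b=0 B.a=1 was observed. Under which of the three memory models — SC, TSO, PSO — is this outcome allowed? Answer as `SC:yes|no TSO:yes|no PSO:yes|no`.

SC:no TSO:no PSO:yes

outcome vector order: (A.a,A.b,B.a)
[SC] allowed = {<0 0 0>, <0 0 1>, <0 1 0>, <0 1 1>, <1 0 0>, <1 0 1>, <1 1 0>, <1 1 1>, <2 0 0>, <2 1 0>, <2 1 1>}
[TSO] allowed = {<0 0 0>, <0 0 1>, <0 1 0>, <0 1 1>, <1 0 0>, <1 0 1>, <1 1 0>, <1 1 1>, <2 0 0>, <2 1 0>, <2 1 1>}
[PSO] allowed = {<0 0 0>, <0 0 1>, <0 1 0>, <0 1 1>, <1 0 0>, <1 0 1>, <1 1 0>, <1 1 1>, <2 0 0>, <2 0 1>, <2 1 0>, <2 1 1>}
target <2 0 1> ∈ {PSO}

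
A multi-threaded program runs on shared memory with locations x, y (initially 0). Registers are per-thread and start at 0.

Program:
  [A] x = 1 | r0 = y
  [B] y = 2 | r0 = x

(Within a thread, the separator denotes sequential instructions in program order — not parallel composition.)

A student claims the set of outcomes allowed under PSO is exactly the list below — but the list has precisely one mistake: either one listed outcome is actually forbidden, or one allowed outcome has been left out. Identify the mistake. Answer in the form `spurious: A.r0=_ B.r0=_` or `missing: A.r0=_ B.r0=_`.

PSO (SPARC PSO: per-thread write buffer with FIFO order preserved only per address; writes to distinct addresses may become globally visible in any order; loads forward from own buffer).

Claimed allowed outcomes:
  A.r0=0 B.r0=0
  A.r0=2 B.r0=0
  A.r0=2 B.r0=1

outcome vector order: (A.r0,B.r0)
PSO: 4 outcomes — {0/0, 0/1, 2/0, 2/1}
PSO∖claimed = {0/1}

missing: A.r0=0 B.r0=1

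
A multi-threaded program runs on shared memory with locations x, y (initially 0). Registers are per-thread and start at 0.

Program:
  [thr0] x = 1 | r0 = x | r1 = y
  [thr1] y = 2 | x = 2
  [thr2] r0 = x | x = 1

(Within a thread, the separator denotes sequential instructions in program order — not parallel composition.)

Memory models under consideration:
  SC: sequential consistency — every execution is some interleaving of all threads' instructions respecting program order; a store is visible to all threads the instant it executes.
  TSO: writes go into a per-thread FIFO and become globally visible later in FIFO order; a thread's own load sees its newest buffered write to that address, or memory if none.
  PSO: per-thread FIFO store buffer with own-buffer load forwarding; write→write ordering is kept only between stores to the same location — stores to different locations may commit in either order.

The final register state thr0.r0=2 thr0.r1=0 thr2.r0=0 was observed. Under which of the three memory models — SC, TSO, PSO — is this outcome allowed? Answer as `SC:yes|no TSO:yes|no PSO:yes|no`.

outcome vector order: (thr0.r0,thr0.r1,thr2.r0)
under SC → 100; 101; 102; 120; 121; 122; 220; 221; 222
under TSO → 100; 101; 102; 120; 121; 122; 220; 221; 222
under PSO → 100; 101; 102; 120; 121; 122; 200; 201; 202; 220; 221; 222
target 200 ∈ {PSO}

SC:no TSO:no PSO:yes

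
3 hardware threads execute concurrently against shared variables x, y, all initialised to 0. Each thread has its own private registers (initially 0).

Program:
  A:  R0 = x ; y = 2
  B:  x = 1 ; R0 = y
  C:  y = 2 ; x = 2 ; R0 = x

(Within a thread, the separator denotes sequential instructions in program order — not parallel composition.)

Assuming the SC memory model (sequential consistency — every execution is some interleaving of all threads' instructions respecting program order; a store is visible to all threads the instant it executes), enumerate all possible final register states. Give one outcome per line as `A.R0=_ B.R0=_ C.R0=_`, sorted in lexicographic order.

outcome vector order: (A.R0,B.R0,C.R0)
|SC outcomes| = 9

A.R0=0 B.R0=0 C.R0=2
A.R0=0 B.R0=2 C.R0=1
A.R0=0 B.R0=2 C.R0=2
A.R0=1 B.R0=0 C.R0=2
A.R0=1 B.R0=2 C.R0=1
A.R0=1 B.R0=2 C.R0=2
A.R0=2 B.R0=0 C.R0=2
A.R0=2 B.R0=2 C.R0=1
A.R0=2 B.R0=2 C.R0=2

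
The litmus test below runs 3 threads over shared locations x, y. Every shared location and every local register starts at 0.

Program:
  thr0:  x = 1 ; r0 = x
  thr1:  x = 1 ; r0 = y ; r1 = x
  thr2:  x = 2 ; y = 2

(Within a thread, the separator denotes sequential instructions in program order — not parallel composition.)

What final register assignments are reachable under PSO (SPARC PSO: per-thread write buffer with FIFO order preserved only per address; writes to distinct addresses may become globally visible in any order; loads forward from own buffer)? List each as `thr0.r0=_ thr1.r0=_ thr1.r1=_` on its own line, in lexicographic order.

thr0.r0=1 thr1.r0=0 thr1.r1=1
thr0.r0=1 thr1.r0=0 thr1.r1=2
thr0.r0=1 thr1.r0=2 thr1.r1=1
thr0.r0=1 thr1.r0=2 thr1.r1=2
thr0.r0=2 thr1.r0=0 thr1.r1=1
thr0.r0=2 thr1.r0=0 thr1.r1=2
thr0.r0=2 thr1.r0=2 thr1.r1=1
thr0.r0=2 thr1.r0=2 thr1.r1=2

outcome vector order: (thr0.r0,thr1.r0,thr1.r1)
|PSO outcomes| = 8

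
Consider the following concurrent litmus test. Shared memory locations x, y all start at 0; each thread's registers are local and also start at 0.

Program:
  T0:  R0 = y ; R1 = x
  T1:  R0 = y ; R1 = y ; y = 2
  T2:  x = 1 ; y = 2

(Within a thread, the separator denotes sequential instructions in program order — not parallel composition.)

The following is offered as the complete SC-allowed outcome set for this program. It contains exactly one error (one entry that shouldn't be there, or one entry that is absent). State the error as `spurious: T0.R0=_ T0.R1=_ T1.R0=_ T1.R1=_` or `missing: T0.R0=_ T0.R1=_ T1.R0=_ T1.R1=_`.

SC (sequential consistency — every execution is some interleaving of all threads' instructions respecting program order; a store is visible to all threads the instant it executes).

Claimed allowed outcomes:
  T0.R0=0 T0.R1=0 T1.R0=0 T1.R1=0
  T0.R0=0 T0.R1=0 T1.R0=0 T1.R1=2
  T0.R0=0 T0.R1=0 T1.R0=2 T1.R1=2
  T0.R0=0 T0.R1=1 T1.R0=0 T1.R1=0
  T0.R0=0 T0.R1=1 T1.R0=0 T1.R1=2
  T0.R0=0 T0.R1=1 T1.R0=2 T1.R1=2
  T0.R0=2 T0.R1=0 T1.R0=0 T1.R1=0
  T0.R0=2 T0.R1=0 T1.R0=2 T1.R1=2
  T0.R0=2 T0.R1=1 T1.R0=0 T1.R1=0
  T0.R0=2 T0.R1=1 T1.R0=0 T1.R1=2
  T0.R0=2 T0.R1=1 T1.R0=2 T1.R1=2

outcome vector order: (T0.R0,T0.R1,T1.R0,T1.R1)
under SC → <0 0 0 0>; <0 0 0 2>; <0 0 2 2>; <0 1 0 0>; <0 1 0 2>; <0 1 2 2>; <2 0 0 0>; <2 1 0 0>; <2 1 0 2>; <2 1 2 2>
claimed∖SC = {<2 0 2 2>}

spurious: T0.R0=2 T0.R1=0 T1.R0=2 T1.R1=2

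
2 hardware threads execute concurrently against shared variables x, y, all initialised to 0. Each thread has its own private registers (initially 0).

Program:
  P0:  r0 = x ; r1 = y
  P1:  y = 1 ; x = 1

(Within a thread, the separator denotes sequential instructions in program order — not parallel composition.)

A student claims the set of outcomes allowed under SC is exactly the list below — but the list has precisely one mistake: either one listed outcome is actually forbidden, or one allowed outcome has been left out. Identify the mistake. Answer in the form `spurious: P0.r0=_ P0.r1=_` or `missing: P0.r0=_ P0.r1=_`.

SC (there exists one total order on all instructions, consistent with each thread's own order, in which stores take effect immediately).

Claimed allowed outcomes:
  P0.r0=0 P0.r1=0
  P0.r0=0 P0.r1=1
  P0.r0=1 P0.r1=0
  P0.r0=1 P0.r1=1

outcome vector order: (P0.r0,P0.r1)
under SC → 00; 01; 11
claimed∖SC = {10}

spurious: P0.r0=1 P0.r1=0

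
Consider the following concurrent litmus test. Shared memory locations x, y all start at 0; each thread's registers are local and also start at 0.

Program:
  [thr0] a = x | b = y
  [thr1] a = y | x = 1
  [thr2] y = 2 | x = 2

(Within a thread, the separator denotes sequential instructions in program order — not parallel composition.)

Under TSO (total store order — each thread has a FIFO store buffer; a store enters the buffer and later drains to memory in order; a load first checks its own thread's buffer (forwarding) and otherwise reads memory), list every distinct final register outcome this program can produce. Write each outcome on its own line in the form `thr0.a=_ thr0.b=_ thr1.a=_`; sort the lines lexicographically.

outcome vector order: (thr0.a,thr0.b,thr1.a)
|TSO outcomes| = 9

thr0.a=0 thr0.b=0 thr1.a=0
thr0.a=0 thr0.b=0 thr1.a=2
thr0.a=0 thr0.b=2 thr1.a=0
thr0.a=0 thr0.b=2 thr1.a=2
thr0.a=1 thr0.b=0 thr1.a=0
thr0.a=1 thr0.b=2 thr1.a=0
thr0.a=1 thr0.b=2 thr1.a=2
thr0.a=2 thr0.b=2 thr1.a=0
thr0.a=2 thr0.b=2 thr1.a=2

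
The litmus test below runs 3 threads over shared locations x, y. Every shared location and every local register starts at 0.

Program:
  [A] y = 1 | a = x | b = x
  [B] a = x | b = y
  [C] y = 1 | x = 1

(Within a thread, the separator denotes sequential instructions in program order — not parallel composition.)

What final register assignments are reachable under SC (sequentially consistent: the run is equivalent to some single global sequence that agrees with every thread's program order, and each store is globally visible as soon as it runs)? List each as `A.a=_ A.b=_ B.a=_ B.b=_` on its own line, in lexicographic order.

outcome vector order: (A.a,A.b,B.a,B.b)
|SC outcomes| = 9

A.a=0 A.b=0 B.a=0 B.b=0
A.a=0 A.b=0 B.a=0 B.b=1
A.a=0 A.b=0 B.a=1 B.b=1
A.a=0 A.b=1 B.a=0 B.b=0
A.a=0 A.b=1 B.a=0 B.b=1
A.a=0 A.b=1 B.a=1 B.b=1
A.a=1 A.b=1 B.a=0 B.b=0
A.a=1 A.b=1 B.a=0 B.b=1
A.a=1 A.b=1 B.a=1 B.b=1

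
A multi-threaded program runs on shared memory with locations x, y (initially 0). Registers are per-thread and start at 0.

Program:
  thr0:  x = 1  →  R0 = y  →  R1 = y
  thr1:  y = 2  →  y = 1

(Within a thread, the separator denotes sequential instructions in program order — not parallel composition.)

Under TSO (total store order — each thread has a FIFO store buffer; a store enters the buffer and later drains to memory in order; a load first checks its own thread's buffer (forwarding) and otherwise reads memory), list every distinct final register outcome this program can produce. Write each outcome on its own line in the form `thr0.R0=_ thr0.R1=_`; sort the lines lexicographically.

outcome vector order: (thr0.R0,thr0.R1)
|TSO outcomes| = 6

thr0.R0=0 thr0.R1=0
thr0.R0=0 thr0.R1=1
thr0.R0=0 thr0.R1=2
thr0.R0=1 thr0.R1=1
thr0.R0=2 thr0.R1=1
thr0.R0=2 thr0.R1=2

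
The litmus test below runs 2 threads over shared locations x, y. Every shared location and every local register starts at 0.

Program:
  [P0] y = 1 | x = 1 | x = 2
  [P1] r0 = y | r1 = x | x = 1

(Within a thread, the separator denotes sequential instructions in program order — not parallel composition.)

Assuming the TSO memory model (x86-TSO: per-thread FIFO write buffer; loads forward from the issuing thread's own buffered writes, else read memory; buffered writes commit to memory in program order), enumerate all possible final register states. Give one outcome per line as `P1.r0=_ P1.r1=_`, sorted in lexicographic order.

outcome vector order: (P1.r0,P1.r1)
|TSO outcomes| = 6

P1.r0=0 P1.r1=0
P1.r0=0 P1.r1=1
P1.r0=0 P1.r1=2
P1.r0=1 P1.r1=0
P1.r0=1 P1.r1=1
P1.r0=1 P1.r1=2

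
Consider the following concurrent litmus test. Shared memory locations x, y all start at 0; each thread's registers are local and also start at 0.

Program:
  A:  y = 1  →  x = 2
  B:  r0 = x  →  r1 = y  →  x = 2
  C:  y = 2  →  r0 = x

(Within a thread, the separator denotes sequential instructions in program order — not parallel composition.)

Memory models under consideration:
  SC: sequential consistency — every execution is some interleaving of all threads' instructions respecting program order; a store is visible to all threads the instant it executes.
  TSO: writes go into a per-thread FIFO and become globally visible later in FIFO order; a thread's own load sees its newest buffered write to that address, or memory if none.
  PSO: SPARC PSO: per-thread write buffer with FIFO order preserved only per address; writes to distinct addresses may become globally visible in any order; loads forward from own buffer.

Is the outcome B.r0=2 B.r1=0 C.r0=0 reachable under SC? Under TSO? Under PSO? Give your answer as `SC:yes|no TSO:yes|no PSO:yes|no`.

outcome vector order: (B.r0,B.r1,C.r0)
SC: 10 outcomes — {<0 0 0>; <0 0 2>; <0 1 0>; <0 1 2>; <0 2 0>; <0 2 2>; <2 1 0>; <2 1 2>; <2 2 0>; <2 2 2>}
TSO: 10 outcomes — {<0 0 0>; <0 0 2>; <0 1 0>; <0 1 2>; <0 2 0>; <0 2 2>; <2 1 0>; <2 1 2>; <2 2 0>; <2 2 2>}
PSO: 12 outcomes — {<0 0 0>; <0 0 2>; <0 1 0>; <0 1 2>; <0 2 0>; <0 2 2>; <2 0 0>; <2 0 2>; <2 1 0>; <2 1 2>; <2 2 0>; <2 2 2>}
target <2 0 0> ∈ {PSO}

SC:no TSO:no PSO:yes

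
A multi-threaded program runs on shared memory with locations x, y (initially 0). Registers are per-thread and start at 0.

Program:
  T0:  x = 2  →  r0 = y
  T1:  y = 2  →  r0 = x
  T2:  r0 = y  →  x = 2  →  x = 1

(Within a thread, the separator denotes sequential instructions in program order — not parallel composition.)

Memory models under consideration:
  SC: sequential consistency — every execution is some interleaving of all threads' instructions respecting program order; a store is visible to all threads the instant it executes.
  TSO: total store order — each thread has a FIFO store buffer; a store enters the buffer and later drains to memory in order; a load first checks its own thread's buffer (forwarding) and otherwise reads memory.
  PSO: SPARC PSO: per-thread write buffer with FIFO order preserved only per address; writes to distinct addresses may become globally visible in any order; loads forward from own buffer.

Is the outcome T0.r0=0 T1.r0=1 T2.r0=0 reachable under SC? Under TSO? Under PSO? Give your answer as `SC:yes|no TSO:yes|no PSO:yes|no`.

outcome vector order: (T0.r0,T1.r0,T2.r0)
SC: 10 outcomes — {(0,1,0); (0,1,2); (0,2,0); (0,2,2); (2,0,0); (2,0,2); (2,1,0); (2,1,2); (2,2,0); (2,2,2)}
TSO: 12 outcomes — {(0,0,0); (0,0,2); (0,1,0); (0,1,2); (0,2,0); (0,2,2); (2,0,0); (2,0,2); (2,1,0); (2,1,2); (2,2,0); (2,2,2)}
PSO: 12 outcomes — {(0,0,0); (0,0,2); (0,1,0); (0,1,2); (0,2,0); (0,2,2); (2,0,0); (2,0,2); (2,1,0); (2,1,2); (2,2,0); (2,2,2)}
target (0,1,0) ∈ {SC,TSO,PSO}

SC:yes TSO:yes PSO:yes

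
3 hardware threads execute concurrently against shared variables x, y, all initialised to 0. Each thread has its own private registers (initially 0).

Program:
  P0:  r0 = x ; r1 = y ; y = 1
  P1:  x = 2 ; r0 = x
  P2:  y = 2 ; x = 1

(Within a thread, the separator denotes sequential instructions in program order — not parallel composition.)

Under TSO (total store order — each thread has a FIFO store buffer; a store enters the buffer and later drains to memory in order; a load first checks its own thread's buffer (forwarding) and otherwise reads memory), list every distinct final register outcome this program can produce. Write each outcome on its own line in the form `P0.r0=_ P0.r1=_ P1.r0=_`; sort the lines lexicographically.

outcome vector order: (P0.r0,P0.r1,P1.r0)
|TSO outcomes| = 10

P0.r0=0 P0.r1=0 P1.r0=1
P0.r0=0 P0.r1=0 P1.r0=2
P0.r0=0 P0.r1=2 P1.r0=1
P0.r0=0 P0.r1=2 P1.r0=2
P0.r0=1 P0.r1=2 P1.r0=1
P0.r0=1 P0.r1=2 P1.r0=2
P0.r0=2 P0.r1=0 P1.r0=1
P0.r0=2 P0.r1=0 P1.r0=2
P0.r0=2 P0.r1=2 P1.r0=1
P0.r0=2 P0.r1=2 P1.r0=2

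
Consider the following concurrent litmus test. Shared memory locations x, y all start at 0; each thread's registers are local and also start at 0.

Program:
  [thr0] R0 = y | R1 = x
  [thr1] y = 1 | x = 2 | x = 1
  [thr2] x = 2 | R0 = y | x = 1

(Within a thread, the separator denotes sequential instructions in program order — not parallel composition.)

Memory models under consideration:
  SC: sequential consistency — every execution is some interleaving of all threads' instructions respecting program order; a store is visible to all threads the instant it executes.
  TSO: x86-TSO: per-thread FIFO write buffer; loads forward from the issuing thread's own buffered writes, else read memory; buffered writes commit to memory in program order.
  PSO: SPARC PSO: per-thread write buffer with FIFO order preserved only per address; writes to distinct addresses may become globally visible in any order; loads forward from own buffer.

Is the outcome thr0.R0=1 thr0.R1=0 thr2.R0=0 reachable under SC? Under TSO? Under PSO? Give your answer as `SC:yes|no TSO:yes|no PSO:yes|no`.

outcome vector order: (thr0.R0,thr0.R1,thr2.R0)
SC (11): <0 0 0>; <0 0 1>; <0 1 0>; <0 1 1>; <0 2 0>; <0 2 1>; <1 0 1>; <1 1 0>; <1 1 1>; <1 2 0>; <1 2 1>
TSO (12): <0 0 0>; <0 0 1>; <0 1 0>; <0 1 1>; <0 2 0>; <0 2 1>; <1 0 0>; <1 0 1>; <1 1 0>; <1 1 1>; <1 2 0>; <1 2 1>
PSO (12): <0 0 0>; <0 0 1>; <0 1 0>; <0 1 1>; <0 2 0>; <0 2 1>; <1 0 0>; <1 0 1>; <1 1 0>; <1 1 1>; <1 2 0>; <1 2 1>
target <1 0 0> ∈ {TSO,PSO}

SC:no TSO:yes PSO:yes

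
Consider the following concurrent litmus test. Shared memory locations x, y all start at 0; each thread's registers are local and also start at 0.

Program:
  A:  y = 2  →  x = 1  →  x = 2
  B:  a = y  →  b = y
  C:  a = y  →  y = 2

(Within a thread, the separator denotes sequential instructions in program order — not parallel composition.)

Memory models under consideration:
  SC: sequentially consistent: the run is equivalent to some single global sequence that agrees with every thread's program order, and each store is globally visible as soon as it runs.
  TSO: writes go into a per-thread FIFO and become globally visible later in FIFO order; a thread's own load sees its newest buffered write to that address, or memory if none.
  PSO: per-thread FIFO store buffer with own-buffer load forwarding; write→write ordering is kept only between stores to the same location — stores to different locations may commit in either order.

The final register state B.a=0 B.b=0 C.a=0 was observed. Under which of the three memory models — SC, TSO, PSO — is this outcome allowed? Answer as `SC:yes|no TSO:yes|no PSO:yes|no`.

outcome vector order: (B.a,B.b,C.a)
SC (6): (0,0,0) (0,0,2) (0,2,0) (0,2,2) (2,2,0) (2,2,2)
TSO (6): (0,0,0) (0,0,2) (0,2,0) (0,2,2) (2,2,0) (2,2,2)
PSO (6): (0,0,0) (0,0,2) (0,2,0) (0,2,2) (2,2,0) (2,2,2)
target (0,0,0) ∈ {SC,TSO,PSO}

SC:yes TSO:yes PSO:yes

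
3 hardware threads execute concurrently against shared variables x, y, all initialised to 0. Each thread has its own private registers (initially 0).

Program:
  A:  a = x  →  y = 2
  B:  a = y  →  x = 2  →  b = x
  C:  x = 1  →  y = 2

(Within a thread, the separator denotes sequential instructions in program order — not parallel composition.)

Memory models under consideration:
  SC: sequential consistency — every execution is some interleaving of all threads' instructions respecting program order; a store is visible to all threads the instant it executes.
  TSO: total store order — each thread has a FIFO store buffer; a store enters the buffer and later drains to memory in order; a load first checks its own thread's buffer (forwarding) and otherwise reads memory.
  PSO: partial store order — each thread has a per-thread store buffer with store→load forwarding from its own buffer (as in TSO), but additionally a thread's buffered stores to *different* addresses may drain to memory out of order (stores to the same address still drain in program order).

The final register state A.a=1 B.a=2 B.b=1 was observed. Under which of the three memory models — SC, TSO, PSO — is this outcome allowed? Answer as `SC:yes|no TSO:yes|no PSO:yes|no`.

outcome vector order: (A.a,B.a,B.b)
[SC] allowed = {0/0/1; 0/0/2; 0/2/1; 0/2/2; 1/0/1; 1/0/2; 1/2/2; 2/0/1; 2/0/2; 2/2/2}
[TSO] allowed = {0/0/1; 0/0/2; 0/2/1; 0/2/2; 1/0/1; 1/0/2; 1/2/2; 2/0/1; 2/0/2; 2/2/2}
[PSO] allowed = {0/0/1; 0/0/2; 0/2/1; 0/2/2; 1/0/1; 1/0/2; 1/2/1; 1/2/2; 2/0/1; 2/0/2; 2/2/1; 2/2/2}
target 1/2/1 ∈ {PSO}

SC:no TSO:no PSO:yes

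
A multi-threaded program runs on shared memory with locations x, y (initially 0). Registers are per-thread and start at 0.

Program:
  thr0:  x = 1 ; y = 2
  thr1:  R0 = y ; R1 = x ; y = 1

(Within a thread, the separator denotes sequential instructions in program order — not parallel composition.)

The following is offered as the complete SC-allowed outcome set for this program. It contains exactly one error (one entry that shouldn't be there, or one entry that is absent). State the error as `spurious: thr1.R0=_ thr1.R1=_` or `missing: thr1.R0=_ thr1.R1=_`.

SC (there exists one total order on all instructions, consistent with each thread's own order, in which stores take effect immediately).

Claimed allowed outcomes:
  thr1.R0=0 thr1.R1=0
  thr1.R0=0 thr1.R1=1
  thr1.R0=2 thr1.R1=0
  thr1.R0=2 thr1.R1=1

spurious: thr1.R0=2 thr1.R1=0

outcome vector order: (thr1.R0,thr1.R1)
SC: 3 outcomes — {00; 01; 21}
claimed∖SC = {20}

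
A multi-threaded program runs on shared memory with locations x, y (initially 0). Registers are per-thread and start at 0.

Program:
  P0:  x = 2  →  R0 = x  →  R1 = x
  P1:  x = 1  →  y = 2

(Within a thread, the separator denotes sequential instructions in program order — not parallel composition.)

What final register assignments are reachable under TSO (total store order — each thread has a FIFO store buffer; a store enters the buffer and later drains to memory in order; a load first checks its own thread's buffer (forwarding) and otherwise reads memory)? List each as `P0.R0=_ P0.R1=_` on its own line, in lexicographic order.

outcome vector order: (P0.R0,P0.R1)
|TSO outcomes| = 3

P0.R0=1 P0.R1=1
P0.R0=2 P0.R1=1
P0.R0=2 P0.R1=2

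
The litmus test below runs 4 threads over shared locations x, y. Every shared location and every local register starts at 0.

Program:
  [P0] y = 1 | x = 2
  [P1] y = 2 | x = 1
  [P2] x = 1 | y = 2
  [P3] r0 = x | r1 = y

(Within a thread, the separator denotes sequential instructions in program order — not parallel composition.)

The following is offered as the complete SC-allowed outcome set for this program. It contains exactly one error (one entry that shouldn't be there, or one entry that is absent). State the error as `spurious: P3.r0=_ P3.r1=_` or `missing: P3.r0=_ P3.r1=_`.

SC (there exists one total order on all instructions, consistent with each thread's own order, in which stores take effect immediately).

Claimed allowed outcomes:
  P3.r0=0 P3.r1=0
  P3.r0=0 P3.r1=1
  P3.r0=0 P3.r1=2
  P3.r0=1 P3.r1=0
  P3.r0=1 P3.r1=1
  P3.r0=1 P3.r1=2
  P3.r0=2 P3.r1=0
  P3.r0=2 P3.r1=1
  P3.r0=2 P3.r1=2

spurious: P3.r0=2 P3.r1=0

outcome vector order: (P3.r0,P3.r1)
[SC] allowed = {00; 01; 02; 10; 11; 12; 21; 22}
claimed∖SC = {20}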